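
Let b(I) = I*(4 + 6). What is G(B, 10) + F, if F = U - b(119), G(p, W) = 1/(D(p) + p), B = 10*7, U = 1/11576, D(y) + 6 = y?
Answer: -922948625/775592 ≈ -1190.0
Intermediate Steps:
b(I) = 10*I (b(I) = I*10 = 10*I)
D(y) = -6 + y
U = 1/11576 ≈ 8.6386e-5
B = 70
G(p, W) = 1/(-6 + 2*p) (G(p, W) = 1/((-6 + p) + p) = 1/(-6 + 2*p))
F = -13775439/11576 (F = 1/11576 - 10*119 = 1/11576 - 1*1190 = 1/11576 - 1190 = -13775439/11576 ≈ -1190.0)
G(B, 10) + F = 1/(2*(-3 + 70)) - 13775439/11576 = (1/2)/67 - 13775439/11576 = (1/2)*(1/67) - 13775439/11576 = 1/134 - 13775439/11576 = -922948625/775592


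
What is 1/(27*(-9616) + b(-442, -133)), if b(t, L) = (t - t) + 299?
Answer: -1/259333 ≈ -3.8560e-6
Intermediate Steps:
b(t, L) = 299 (b(t, L) = 0 + 299 = 299)
1/(27*(-9616) + b(-442, -133)) = 1/(27*(-9616) + 299) = 1/(-259632 + 299) = 1/(-259333) = -1/259333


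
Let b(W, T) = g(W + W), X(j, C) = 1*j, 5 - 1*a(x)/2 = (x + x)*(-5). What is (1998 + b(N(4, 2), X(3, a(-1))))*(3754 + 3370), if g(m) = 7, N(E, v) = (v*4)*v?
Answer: 14283620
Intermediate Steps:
N(E, v) = 4*v² (N(E, v) = (4*v)*v = 4*v²)
a(x) = 10 + 20*x (a(x) = 10 - 2*(x + x)*(-5) = 10 - 2*2*x*(-5) = 10 - (-20)*x = 10 + 20*x)
X(j, C) = j
b(W, T) = 7
(1998 + b(N(4, 2), X(3, a(-1))))*(3754 + 3370) = (1998 + 7)*(3754 + 3370) = 2005*7124 = 14283620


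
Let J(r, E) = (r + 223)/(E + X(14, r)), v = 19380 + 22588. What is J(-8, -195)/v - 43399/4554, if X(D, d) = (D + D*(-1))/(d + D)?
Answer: -275324015/28890576 ≈ -9.5299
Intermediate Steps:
X(D, d) = 0 (X(D, d) = (D - D)/(D + d) = 0/(D + d) = 0)
v = 41968
J(r, E) = (223 + r)/E (J(r, E) = (r + 223)/(E + 0) = (223 + r)/E)
J(-8, -195)/v - 43399/4554 = ((223 - 8)/(-195))/41968 - 43399/4554 = -1/195*215*(1/41968) - 43399*1/4554 = -43/39*1/41968 - 43399/4554 = -1/38064 - 43399/4554 = -275324015/28890576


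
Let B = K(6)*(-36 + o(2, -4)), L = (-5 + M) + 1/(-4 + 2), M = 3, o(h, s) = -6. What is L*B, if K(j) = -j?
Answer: -630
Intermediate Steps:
L = -5/2 (L = (-5 + 3) + 1/(-4 + 2) = -2 + 1/(-2) = -2 - ½ = -5/2 ≈ -2.5000)
B = 252 (B = (-1*6)*(-36 - 6) = -6*(-42) = 252)
L*B = -5/2*252 = -630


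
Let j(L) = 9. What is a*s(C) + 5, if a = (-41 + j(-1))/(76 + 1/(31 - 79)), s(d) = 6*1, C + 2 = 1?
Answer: 9019/3647 ≈ 2.4730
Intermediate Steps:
C = -1 (C = -2 + 1 = -1)
s(d) = 6
a = -1536/3647 (a = (-41 + 9)/(76 + 1/(31 - 79)) = -32/(76 + 1/(-48)) = -32/(76 - 1/48) = -32/3647/48 = -32*48/3647 = -1536/3647 ≈ -0.42117)
a*s(C) + 5 = -1536/3647*6 + 5 = -9216/3647 + 5 = 9019/3647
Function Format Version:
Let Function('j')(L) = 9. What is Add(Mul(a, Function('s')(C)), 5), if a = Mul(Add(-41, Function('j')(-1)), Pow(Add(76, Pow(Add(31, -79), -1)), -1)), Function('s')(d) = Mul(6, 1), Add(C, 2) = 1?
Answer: Rational(9019, 3647) ≈ 2.4730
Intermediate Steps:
C = -1 (C = Add(-2, 1) = -1)
Function('s')(d) = 6
a = Rational(-1536, 3647) (a = Mul(Add(-41, 9), Pow(Add(76, Pow(Add(31, -79), -1)), -1)) = Mul(-32, Pow(Add(76, Pow(-48, -1)), -1)) = Mul(-32, Pow(Add(76, Rational(-1, 48)), -1)) = Mul(-32, Pow(Rational(3647, 48), -1)) = Mul(-32, Rational(48, 3647)) = Rational(-1536, 3647) ≈ -0.42117)
Add(Mul(a, Function('s')(C)), 5) = Add(Mul(Rational(-1536, 3647), 6), 5) = Add(Rational(-9216, 3647), 5) = Rational(9019, 3647)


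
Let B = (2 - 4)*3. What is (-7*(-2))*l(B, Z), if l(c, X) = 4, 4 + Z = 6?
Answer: 56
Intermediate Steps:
Z = 2 (Z = -4 + 6 = 2)
B = -6 (B = -2*3 = -6)
(-7*(-2))*l(B, Z) = -7*(-2)*4 = 14*4 = 56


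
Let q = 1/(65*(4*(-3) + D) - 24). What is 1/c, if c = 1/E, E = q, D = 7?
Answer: -1/349 ≈ -0.0028653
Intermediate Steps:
q = -1/349 (q = 1/(65*(4*(-3) + 7) - 24) = 1/(65*(-12 + 7) - 24) = 1/(65*(-5) - 24) = 1/(-325 - 24) = 1/(-349) = -1/349 ≈ -0.0028653)
E = -1/349 ≈ -0.0028653
c = -349 (c = 1/(-1/349) = -349)
1/c = 1/(-349) = -1/349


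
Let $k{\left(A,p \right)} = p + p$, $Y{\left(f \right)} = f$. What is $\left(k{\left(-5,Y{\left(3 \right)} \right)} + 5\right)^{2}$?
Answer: $121$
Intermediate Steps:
$k{\left(A,p \right)} = 2 p$
$\left(k{\left(-5,Y{\left(3 \right)} \right)} + 5\right)^{2} = \left(2 \cdot 3 + 5\right)^{2} = \left(6 + 5\right)^{2} = 11^{2} = 121$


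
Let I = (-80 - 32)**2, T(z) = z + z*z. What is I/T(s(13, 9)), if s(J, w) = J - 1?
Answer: 3136/39 ≈ 80.410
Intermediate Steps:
s(J, w) = -1 + J
T(z) = z + z**2
I = 12544 (I = (-112)**2 = 12544)
I/T(s(13, 9)) = 12544/(((-1 + 13)*(1 + (-1 + 13)))) = 12544/((12*(1 + 12))) = 12544/((12*13)) = 12544/156 = 12544*(1/156) = 3136/39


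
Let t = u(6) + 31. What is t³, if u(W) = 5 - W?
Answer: 27000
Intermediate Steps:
t = 30 (t = (5 - 1*6) + 31 = (5 - 6) + 31 = -1 + 31 = 30)
t³ = 30³ = 27000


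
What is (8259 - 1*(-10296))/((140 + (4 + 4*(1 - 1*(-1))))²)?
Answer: 18555/23104 ≈ 0.80311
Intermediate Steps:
(8259 - 1*(-10296))/((140 + (4 + 4*(1 - 1*(-1))))²) = (8259 + 10296)/((140 + (4 + 4*(1 + 1)))²) = 18555/((140 + (4 + 4*2))²) = 18555/((140 + (4 + 8))²) = 18555/((140 + 12)²) = 18555/(152²) = 18555/23104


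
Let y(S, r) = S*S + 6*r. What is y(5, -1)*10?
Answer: 190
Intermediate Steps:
y(S, r) = S² + 6*r
y(5, -1)*10 = (5² + 6*(-1))*10 = (25 - 6)*10 = 19*10 = 190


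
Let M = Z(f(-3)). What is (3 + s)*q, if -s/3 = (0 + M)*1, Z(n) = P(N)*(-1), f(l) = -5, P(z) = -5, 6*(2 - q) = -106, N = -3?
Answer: -236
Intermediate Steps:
q = 59/3 (q = 2 - ⅙*(-106) = 2 + 53/3 = 59/3 ≈ 19.667)
Z(n) = 5 (Z(n) = -5*(-1) = 5)
M = 5
s = -15 (s = -3*(0 + 5) = -15 ≈ -15.000)
(3 + s)*q = (3 - 15)*(59/3) = -12*59/3 = -236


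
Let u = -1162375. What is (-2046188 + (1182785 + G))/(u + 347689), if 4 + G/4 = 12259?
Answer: 271461/271562 ≈ 0.99963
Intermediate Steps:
G = 49020 (G = -16 + 4*12259 = -16 + 49036 = 49020)
(-2046188 + (1182785 + G))/(u + 347689) = (-2046188 + (1182785 + 49020))/(-1162375 + 347689) = (-2046188 + 1231805)/(-814686) = -814383*(-1/814686) = 271461/271562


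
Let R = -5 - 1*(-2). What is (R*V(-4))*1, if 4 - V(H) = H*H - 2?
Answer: 30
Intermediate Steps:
R = -3 (R = -5 + 2 = -3)
V(H) = 6 - H**2 (V(H) = 4 - (H*H - 2) = 4 - (H**2 - 2) = 4 - (-2 + H**2) = 4 + (2 - H**2) = 6 - H**2)
(R*V(-4))*1 = -3*(6 - 1*(-4)**2)*1 = -3*(6 - 1*16)*1 = -3*(6 - 16)*1 = -3*(-10)*1 = 30*1 = 30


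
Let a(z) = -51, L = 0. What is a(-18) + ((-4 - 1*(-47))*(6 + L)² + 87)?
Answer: 1584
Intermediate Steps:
a(-18) + ((-4 - 1*(-47))*(6 + L)² + 87) = -51 + ((-4 - 1*(-47))*(6 + 0)² + 87) = -51 + ((-4 + 47)*6² + 87) = -51 + (43*36 + 87) = -51 + (1548 + 87) = -51 + 1635 = 1584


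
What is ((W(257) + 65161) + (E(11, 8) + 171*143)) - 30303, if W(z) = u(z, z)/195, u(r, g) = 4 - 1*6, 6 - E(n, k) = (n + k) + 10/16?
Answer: 92503889/1560 ≈ 59297.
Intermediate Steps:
E(n, k) = 43/8 - k - n (E(n, k) = 6 - ((n + k) + 10/16) = 6 - ((k + n) + 10*(1/16)) = 6 - ((k + n) + 5/8) = 6 - (5/8 + k + n) = 6 + (-5/8 - k - n) = 43/8 - k - n)
u(r, g) = -2 (u(r, g) = 4 - 6 = -2)
W(z) = -2/195
((W(257) + 65161) + (E(11, 8) + 171*143)) - 30303 = ((-2/195 + 65161) + ((43/8 - 1*8 - 1*11) + 171*143)) - 30303 = (12706393/195 + ((43/8 - 8 - 11) + 24453)) - 30303 = (12706393/195 + (-109/8 + 24453)) - 30303 = (12706393/195 + 195515/8) - 30303 = 139776569/1560 - 30303 = 92503889/1560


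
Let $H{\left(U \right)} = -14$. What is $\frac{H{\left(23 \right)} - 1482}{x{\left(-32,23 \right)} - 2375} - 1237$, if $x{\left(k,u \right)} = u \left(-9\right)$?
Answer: $- \frac{1596219}{1291} \approx -1236.4$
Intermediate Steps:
$x{\left(k,u \right)} = - 9 u$
$\frac{H{\left(23 \right)} - 1482}{x{\left(-32,23 \right)} - 2375} - 1237 = \frac{-14 - 1482}{\left(-9\right) 23 - 2375} - 1237 = - \frac{1496}{-207 - 2375} - 1237 = - \frac{1496}{-2582} - 1237 = \left(-1496\right) \left(- \frac{1}{2582}\right) - 1237 = \frac{748}{1291} - 1237 = - \frac{1596219}{1291}$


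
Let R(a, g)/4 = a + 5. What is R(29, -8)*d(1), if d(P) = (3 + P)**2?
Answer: 2176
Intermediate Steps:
R(a, g) = 20 + 4*a (R(a, g) = 4*(a + 5) = 4*(5 + a) = 20 + 4*a)
R(29, -8)*d(1) = (20 + 4*29)*(3 + 1)**2 = (20 + 116)*4**2 = 136*16 = 2176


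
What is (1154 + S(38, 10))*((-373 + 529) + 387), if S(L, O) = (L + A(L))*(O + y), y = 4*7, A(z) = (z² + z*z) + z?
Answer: 61785798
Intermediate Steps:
A(z) = z + 2*z² (A(z) = (z² + z²) + z = 2*z² + z = z + 2*z²)
y = 28
S(L, O) = (28 + O)*(L + L*(1 + 2*L)) (S(L, O) = (L + L*(1 + 2*L))*(O + 28) = (L + L*(1 + 2*L))*(28 + O) = (28 + O)*(L + L*(1 + 2*L)))
(1154 + S(38, 10))*((-373 + 529) + 387) = (1154 + 2*38*(28 + 10 + 28*38 + 38*10))*((-373 + 529) + 387) = (1154 + 2*38*(28 + 10 + 1064 + 380))*(156 + 387) = (1154 + 2*38*1482)*543 = (1154 + 112632)*543 = 113786*543 = 61785798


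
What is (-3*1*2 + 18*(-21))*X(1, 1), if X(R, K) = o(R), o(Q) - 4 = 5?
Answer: -3456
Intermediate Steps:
o(Q) = 9 (o(Q) = 4 + 5 = 9)
X(R, K) = 9
(-3*1*2 + 18*(-21))*X(1, 1) = (-3*1*2 + 18*(-21))*9 = (-3*2 - 378)*9 = (-6 - 378)*9 = -384*9 = -3456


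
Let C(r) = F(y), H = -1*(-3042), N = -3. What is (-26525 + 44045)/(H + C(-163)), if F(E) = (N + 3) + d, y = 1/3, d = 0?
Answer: 2920/507 ≈ 5.7594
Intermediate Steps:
y = ⅓ ≈ 0.33333
H = 3042
F(E) = 0 (F(E) = (-3 + 3) + 0 = 0 + 0 = 0)
C(r) = 0
(-26525 + 44045)/(H + C(-163)) = (-26525 + 44045)/(3042 + 0) = 17520/3042 = 17520*(1/3042) = 2920/507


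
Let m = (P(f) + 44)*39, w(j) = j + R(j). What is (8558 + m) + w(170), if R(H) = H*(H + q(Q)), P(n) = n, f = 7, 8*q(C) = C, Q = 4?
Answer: 39702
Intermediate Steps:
q(C) = C/8
R(H) = H*(½ + H) (R(H) = H*(H + (⅛)*4) = H*(H + ½) = H*(½ + H))
w(j) = j + j*(½ + j)
m = 1989 (m = (7 + 44)*39 = 51*39 = 1989)
(8558 + m) + w(170) = (8558 + 1989) + (½)*170*(3 + 2*170) = 10547 + (½)*170*(3 + 340) = 10547 + (½)*170*343 = 10547 + 29155 = 39702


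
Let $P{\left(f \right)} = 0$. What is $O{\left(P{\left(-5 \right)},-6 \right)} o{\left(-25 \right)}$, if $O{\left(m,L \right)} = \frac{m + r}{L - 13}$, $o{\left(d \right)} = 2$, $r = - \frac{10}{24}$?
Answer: $\frac{5}{114} \approx 0.04386$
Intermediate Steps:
$r = - \frac{5}{12}$ ($r = \left(-10\right) \frac{1}{24} = - \frac{5}{12} \approx -0.41667$)
$O{\left(m,L \right)} = \frac{- \frac{5}{12} + m}{-13 + L}$ ($O{\left(m,L \right)} = \frac{m - \frac{5}{12}}{L - 13} = \frac{- \frac{5}{12} + m}{-13 + L}$)
$O{\left(P{\left(-5 \right)},-6 \right)} o{\left(-25 \right)} = \frac{- \frac{5}{12} + 0}{-13 - 6} \cdot 2 = \frac{1}{-19} \left(- \frac{5}{12}\right) 2 = \left(- \frac{1}{19}\right) \left(- \frac{5}{12}\right) 2 = \frac{5}{228} \cdot 2 = \frac{5}{114}$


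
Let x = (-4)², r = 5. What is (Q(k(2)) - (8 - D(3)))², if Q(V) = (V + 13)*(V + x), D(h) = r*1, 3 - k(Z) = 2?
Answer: 55225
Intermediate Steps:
k(Z) = 1 (k(Z) = 3 - 1*2 = 3 - 2 = 1)
x = 16
D(h) = 5 (D(h) = 5*1 = 5)
Q(V) = (13 + V)*(16 + V) (Q(V) = (V + 13)*(V + 16) = (13 + V)*(16 + V))
(Q(k(2)) - (8 - D(3)))² = ((208 + 1² + 29*1) - (8 - 1*5))² = ((208 + 1 + 29) - (8 - 5))² = (238 - 1*3)² = (238 - 3)² = 235² = 55225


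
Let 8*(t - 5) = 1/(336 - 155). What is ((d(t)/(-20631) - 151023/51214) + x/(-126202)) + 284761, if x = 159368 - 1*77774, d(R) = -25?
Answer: 18985421603207427713/66672266341434 ≈ 2.8476e+5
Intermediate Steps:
t = 7241/1448 (t = 5 + 1/(8*(336 - 155)) = 5 + (1/8)/181 = 5 + (1/8)*(1/181) = 5 + 1/1448 = 7241/1448 ≈ 5.0007)
x = 81594 (x = 159368 - 77774 = 81594)
((d(t)/(-20631) - 151023/51214) + x/(-126202)) + 284761 = ((-25/(-20631) - 151023/51214) + 81594/(-126202)) + 284761 = ((-25*(-1/20631) - 151023*1/51214) + 81594*(-1/126202)) + 284761 = ((25/20631 - 151023/51214) - 40797/63101) + 284761 = (-3114475163/1056596034 - 40797/63101) + 284761 = -239632445659561/66672266341434 + 284761 = 18985421603207427713/66672266341434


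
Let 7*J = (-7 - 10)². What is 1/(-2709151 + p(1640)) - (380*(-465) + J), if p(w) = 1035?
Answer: 3348886034869/18956812 ≈ 1.7666e+5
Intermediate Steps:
J = 289/7 (J = (-7 - 10)²/7 = (⅐)*(-17)² = (⅐)*289 = 289/7 ≈ 41.286)
1/(-2709151 + p(1640)) - (380*(-465) + J) = 1/(-2709151 + 1035) - (380*(-465) + 289/7) = 1/(-2708116) - (-176700 + 289/7) = -1/2708116 - 1*(-1236611/7) = -1/2708116 + 1236611/7 = 3348886034869/18956812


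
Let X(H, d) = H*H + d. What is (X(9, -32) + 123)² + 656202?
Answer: 685786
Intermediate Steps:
X(H, d) = d + H² (X(H, d) = H² + d = d + H²)
(X(9, -32) + 123)² + 656202 = ((-32 + 9²) + 123)² + 656202 = ((-32 + 81) + 123)² + 656202 = (49 + 123)² + 656202 = 172² + 656202 = 29584 + 656202 = 685786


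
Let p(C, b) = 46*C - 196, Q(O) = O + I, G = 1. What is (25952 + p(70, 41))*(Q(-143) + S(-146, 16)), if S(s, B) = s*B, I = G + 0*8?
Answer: -71802528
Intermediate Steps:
I = 1 (I = 1 + 0*8 = 1 + 0 = 1)
Q(O) = 1 + O (Q(O) = O + 1 = 1 + O)
p(C, b) = -196 + 46*C
S(s, B) = B*s
(25952 + p(70, 41))*(Q(-143) + S(-146, 16)) = (25952 + (-196 + 46*70))*((1 - 143) + 16*(-146)) = (25952 + (-196 + 3220))*(-142 - 2336) = (25952 + 3024)*(-2478) = 28976*(-2478) = -71802528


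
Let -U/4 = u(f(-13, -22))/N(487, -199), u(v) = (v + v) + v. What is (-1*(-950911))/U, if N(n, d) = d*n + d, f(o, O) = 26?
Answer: 887931433/3 ≈ 2.9598e+8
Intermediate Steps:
N(n, d) = d + d*n
u(v) = 3*v (u(v) = 2*v + v = 3*v)
U = 39/12139 (U = -4*3*26/((-199*(1 + 487))) = -312/((-199*488)) = -312/(-97112) = -312*(-1)/97112 = -4*(-39/48556) = 39/12139 ≈ 0.0032128)
(-1*(-950911))/U = (-1*(-950911))/(39/12139) = 950911*(12139/39) = 887931433/3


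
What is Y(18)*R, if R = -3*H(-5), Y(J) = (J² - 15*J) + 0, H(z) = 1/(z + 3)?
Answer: 81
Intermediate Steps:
H(z) = 1/(3 + z)
Y(J) = J² - 15*J
R = 3/2 (R = -3/(3 - 5) = -3/(-2) = -3*(-½) = 3/2 ≈ 1.5000)
Y(18)*R = (18*(-15 + 18))*(3/2) = (18*3)*(3/2) = 54*(3/2) = 81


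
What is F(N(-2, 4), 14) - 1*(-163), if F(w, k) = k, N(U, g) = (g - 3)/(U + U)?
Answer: 177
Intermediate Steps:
N(U, g) = (-3 + g)/(2*U) (N(U, g) = (-3 + g)/((2*U)) = (-3 + g)*(1/(2*U)) = (-3 + g)/(2*U))
F(N(-2, 4), 14) - 1*(-163) = 14 - 1*(-163) = 14 + 163 = 177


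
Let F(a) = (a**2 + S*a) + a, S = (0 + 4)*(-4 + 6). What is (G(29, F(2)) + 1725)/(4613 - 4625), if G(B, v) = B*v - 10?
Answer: -2353/12 ≈ -196.08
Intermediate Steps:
S = 8 (S = 4*2 = 8)
F(a) = a**2 + 9*a (F(a) = (a**2 + 8*a) + a = a**2 + 9*a)
G(B, v) = -10 + B*v
(G(29, F(2)) + 1725)/(4613 - 4625) = ((-10 + 29*(2*(9 + 2))) + 1725)/(4613 - 4625) = ((-10 + 29*(2*11)) + 1725)/(-12) = ((-10 + 29*22) + 1725)*(-1/12) = ((-10 + 638) + 1725)*(-1/12) = (628 + 1725)*(-1/12) = 2353*(-1/12) = -2353/12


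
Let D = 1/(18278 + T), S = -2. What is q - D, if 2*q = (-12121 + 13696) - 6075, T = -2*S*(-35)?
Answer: -40810501/18138 ≈ -2250.0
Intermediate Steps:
T = -140 (T = -2*(-2)*(-35) = 4*(-35) = -140)
D = 1/18138 (D = 1/(18278 - 140) = 1/18138 ≈ 5.5133e-5)
q = -2250 (q = ((-12121 + 13696) - 6075)/2 = (1575 - 6075)/2 = (1/2)*(-4500) = -2250)
q - D = -2250 - 1*1/18138 = -2250 - 1/18138 = -40810501/18138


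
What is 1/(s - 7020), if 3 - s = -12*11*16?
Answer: -1/4905 ≈ -0.00020387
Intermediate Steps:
s = 2115 (s = 3 - (-12*11)*16 = 3 - (-132)*16 = 3 - 1*(-2112) = 3 + 2112 = 2115)
1/(s - 7020) = 1/(2115 - 7020) = 1/(-4905) = -1/4905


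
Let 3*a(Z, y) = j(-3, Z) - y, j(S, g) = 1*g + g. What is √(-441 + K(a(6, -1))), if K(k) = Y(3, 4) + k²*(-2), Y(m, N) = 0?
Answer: I*√4307/3 ≈ 21.876*I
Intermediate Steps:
j(S, g) = 2*g (j(S, g) = g + g = 2*g)
a(Z, y) = -y/3 + 2*Z/3 (a(Z, y) = (2*Z - y)/3 = (-y + 2*Z)/3 = -y/3 + 2*Z/3)
K(k) = -2*k² (K(k) = 0 + k²*(-2) = 0 - 2*k² = -2*k²)
√(-441 + K(a(6, -1))) = √(-441 - 2*(-⅓*(-1) + (⅔)*6)²) = √(-441 - 2*(⅓ + 4)²) = √(-441 - 2*(13/3)²) = √(-441 - 2*169/9) = √(-441 - 338/9) = √(-4307/9) = I*√4307/3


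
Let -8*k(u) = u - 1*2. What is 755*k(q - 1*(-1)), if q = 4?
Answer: -2265/8 ≈ -283.13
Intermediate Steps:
k(u) = ¼ - u/8 (k(u) = -(u - 1*2)/8 = -(u - 2)/8 = -(-2 + u)/8 = ¼ - u/8)
755*k(q - 1*(-1)) = 755*(¼ - (4 - 1*(-1))/8) = 755*(¼ - (4 + 1)/8) = 755*(¼ - ⅛*5) = 755*(¼ - 5/8) = 755*(-3/8) = -2265/8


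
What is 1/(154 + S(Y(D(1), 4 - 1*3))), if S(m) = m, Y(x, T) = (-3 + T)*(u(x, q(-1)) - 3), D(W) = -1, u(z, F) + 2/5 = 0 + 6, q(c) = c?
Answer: 5/744 ≈ 0.0067204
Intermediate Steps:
u(z, F) = 28/5 (u(z, F) = -2/5 + (0 + 6) = -2/5 + 6 = 28/5)
Y(x, T) = -39/5 + 13*T/5 (Y(x, T) = (-3 + T)*(28/5 - 3) = (-3 + T)*(13/5) = -39/5 + 13*T/5)
1/(154 + S(Y(D(1), 4 - 1*3))) = 1/(154 + (-39/5 + 13*(4 - 1*3)/5)) = 1/(154 + (-39/5 + 13*(4 - 3)/5)) = 1/(154 + (-39/5 + (13/5)*1)) = 1/(154 + (-39/5 + 13/5)) = 1/(154 - 26/5) = 1/(744/5) = 5/744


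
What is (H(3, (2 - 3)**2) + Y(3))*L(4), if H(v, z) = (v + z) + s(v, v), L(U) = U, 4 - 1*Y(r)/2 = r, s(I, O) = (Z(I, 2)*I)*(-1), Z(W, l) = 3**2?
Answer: -84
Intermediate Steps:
Z(W, l) = 9
s(I, O) = -9*I (s(I, O) = (9*I)*(-1) = -9*I)
Y(r) = 8 - 2*r
H(v, z) = z - 8*v (H(v, z) = (v + z) - 9*v = z - 8*v)
(H(3, (2 - 3)**2) + Y(3))*L(4) = (((2 - 3)**2 - 8*3) + (8 - 2*3))*4 = (((-1)**2 - 24) + (8 - 6))*4 = ((1 - 24) + 2)*4 = (-23 + 2)*4 = -21*4 = -84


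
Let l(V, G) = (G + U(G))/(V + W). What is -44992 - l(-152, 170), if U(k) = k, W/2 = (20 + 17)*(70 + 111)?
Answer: -297892202/6621 ≈ -44992.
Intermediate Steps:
W = 13394 (W = 2*((20 + 17)*(70 + 111)) = 2*(37*181) = 2*6697 = 13394)
l(V, G) = 2*G/(13394 + V) (l(V, G) = (G + G)/(V + 13394) = (2*G)/(13394 + V) = 2*G/(13394 + V))
-44992 - l(-152, 170) = -44992 - 2*170/(13394 - 152) = -44992 - 2*170/13242 = -44992 - 1*170/6621 = -44992 - 170/6621 = -297892202/6621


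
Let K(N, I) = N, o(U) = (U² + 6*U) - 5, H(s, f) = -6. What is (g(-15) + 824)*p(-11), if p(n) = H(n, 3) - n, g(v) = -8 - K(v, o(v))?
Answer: 4155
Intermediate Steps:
o(U) = -5 + U² + 6*U
g(v) = -8 - v
p(n) = -6 - n
(g(-15) + 824)*p(-11) = ((-8 - 1*(-15)) + 824)*(-6 - 1*(-11)) = ((-8 + 15) + 824)*(-6 + 11) = (7 + 824)*5 = 831*5 = 4155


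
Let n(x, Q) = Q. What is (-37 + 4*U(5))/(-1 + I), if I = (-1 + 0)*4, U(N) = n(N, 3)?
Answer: 5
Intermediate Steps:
U(N) = 3
I = -4 (I = -1*4 = -4)
(-37 + 4*U(5))/(-1 + I) = (-37 + 4*3)/(-1 - 4) = (-37 + 12)/(-5) = -25*(-⅕) = 5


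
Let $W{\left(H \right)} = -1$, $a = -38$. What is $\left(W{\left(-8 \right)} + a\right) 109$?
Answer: $-4251$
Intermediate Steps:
$\left(W{\left(-8 \right)} + a\right) 109 = \left(-1 - 38\right) 109 = \left(-39\right) 109 = -4251$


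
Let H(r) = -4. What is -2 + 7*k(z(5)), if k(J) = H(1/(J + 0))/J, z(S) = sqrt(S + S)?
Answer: -2 - 14*sqrt(10)/5 ≈ -10.854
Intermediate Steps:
z(S) = sqrt(2)*sqrt(S) (z(S) = sqrt(2*S) = sqrt(2)*sqrt(S))
k(J) = -4/J
-2 + 7*k(z(5)) = -2 + 7*(-4*sqrt(10)/10) = -2 + 7*(-2*sqrt(10)/5) = -2 - 14*sqrt(10)/5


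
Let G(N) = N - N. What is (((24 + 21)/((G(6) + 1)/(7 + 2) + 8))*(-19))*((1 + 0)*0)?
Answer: 0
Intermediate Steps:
G(N) = 0
(((24 + 21)/((G(6) + 1)/(7 + 2) + 8))*(-19))*((1 + 0)*0) = (((24 + 21)/((0 + 1)/(7 + 2) + 8))*(-19))*((1 + 0)*0) = ((45/(1/9 + 8))*(-19))*(1*0) = ((45/(1*(1/9) + 8))*(-19))*0 = ((45/(1/9 + 8))*(-19))*0 = ((45/(73/9))*(-19))*0 = ((45*(9/73))*(-19))*0 = ((405/73)*(-19))*0 = -7695/73*0 = 0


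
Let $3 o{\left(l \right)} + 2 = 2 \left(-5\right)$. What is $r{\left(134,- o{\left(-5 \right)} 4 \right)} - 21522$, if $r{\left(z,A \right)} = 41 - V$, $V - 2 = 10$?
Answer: $-21493$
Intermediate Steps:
$V = 12$ ($V = 2 + 10 = 12$)
$o{\left(l \right)} = -4$ ($o{\left(l \right)} = - \frac{2}{3} + \frac{2 \left(-5\right)}{3} = - \frac{2}{3} + \frac{1}{3} \left(-10\right) = - \frac{2}{3} - \frac{10}{3} = -4$)
$r{\left(z,A \right)} = 29$ ($r{\left(z,A \right)} = 41 - 12 = 29$)
$r{\left(134,- o{\left(-5 \right)} 4 \right)} - 21522 = 29 - 21522 = -21493$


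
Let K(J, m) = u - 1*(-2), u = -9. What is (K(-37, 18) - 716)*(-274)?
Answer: 198102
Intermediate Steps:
K(J, m) = -7 (K(J, m) = -9 - 1*(-2) = -9 + 2 = -7)
(K(-37, 18) - 716)*(-274) = (-7 - 716)*(-274) = -723*(-274) = 198102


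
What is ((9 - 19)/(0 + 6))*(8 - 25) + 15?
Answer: 130/3 ≈ 43.333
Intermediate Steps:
((9 - 19)/(0 + 6))*(8 - 25) + 15 = -10/6*(-17) + 15 = -10*⅙*(-17) + 15 = -5/3*(-17) + 15 = 85/3 + 15 = 130/3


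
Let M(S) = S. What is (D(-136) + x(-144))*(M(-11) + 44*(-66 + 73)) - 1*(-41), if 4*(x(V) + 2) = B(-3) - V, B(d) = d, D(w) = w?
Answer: -121903/4 ≈ -30476.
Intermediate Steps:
x(V) = -11/4 - V/4 (x(V) = -2 + (-3 - V)/4 = -2 + (-¾ - V/4) = -11/4 - V/4)
(D(-136) + x(-144))*(M(-11) + 44*(-66 + 73)) - 1*(-41) = (-136 + (-11/4 - ¼*(-144)))*(-11 + 44*(-66 + 73)) - 1*(-41) = (-136 + (-11/4 + 36))*(-11 + 44*7) + 41 = (-136 + 133/4)*(-11 + 308) + 41 = -411/4*297 + 41 = -122067/4 + 41 = -121903/4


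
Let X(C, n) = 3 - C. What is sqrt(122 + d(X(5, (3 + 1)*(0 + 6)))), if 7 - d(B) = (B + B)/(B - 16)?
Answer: sqrt(1159)/3 ≈ 11.348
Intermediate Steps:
d(B) = 7 - 2*B/(-16 + B) (d(B) = 7 - (B + B)/(B - 16) = 7 - 2*B/(-16 + B))
sqrt(122 + d(X(5, (3 + 1)*(0 + 6)))) = sqrt(122 + (-112 + 5*(3 - 1*5))/(-16 + (3 - 1*5))) = sqrt(122 + (-112 + 5*(3 - 5))/(-16 + (3 - 5))) = sqrt(122 + (-112 + 5*(-2))/(-16 - 2)) = sqrt(122 + (-112 - 10)/(-18)) = sqrt(122 - 1/18*(-122)) = sqrt(122 + 61/9) = sqrt(1159/9) = sqrt(1159)/3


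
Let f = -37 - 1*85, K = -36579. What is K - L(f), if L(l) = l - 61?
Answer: -36396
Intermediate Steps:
f = -122 (f = -37 - 85 = -122)
L(l) = -61 + l
K - L(f) = -36579 - (-61 - 122) = -36579 - 1*(-183) = -36579 + 183 = -36396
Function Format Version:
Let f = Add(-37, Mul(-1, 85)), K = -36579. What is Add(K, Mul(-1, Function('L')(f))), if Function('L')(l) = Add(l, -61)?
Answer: -36396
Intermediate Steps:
f = -122 (f = Add(-37, -85) = -122)
Function('L')(l) = Add(-61, l)
Add(K, Mul(-1, Function('L')(f))) = Add(-36579, Mul(-1, Add(-61, -122))) = Add(-36579, Mul(-1, -183)) = Add(-36579, 183) = -36396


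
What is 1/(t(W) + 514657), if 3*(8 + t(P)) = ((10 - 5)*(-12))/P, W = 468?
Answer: 117/60213928 ≈ 1.9431e-6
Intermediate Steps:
t(P) = -8 - 20/P (t(P) = -8 + (((10 - 5)*(-12))/P)/3 = -8 + ((5*(-12))/P)/3 = -8 + (-60/P)/3 = -8 - 20/P)
1/(t(W) + 514657) = 1/((-8 - 20/468) + 514657) = 1/((-8 - 20*1/468) + 514657) = 1/((-8 - 5/117) + 514657) = 1/(-941/117 + 514657) = 1/(60213928/117) = 117/60213928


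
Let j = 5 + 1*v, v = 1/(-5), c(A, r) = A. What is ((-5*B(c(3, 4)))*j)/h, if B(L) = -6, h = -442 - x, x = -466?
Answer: 6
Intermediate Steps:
h = 24 (h = -442 - 1*(-466) = -442 + 466 = 24)
v = -⅕ ≈ -0.20000
j = 24/5 (j = 5 + 1*(-⅕) = 5 - ⅕ = 24/5 ≈ 4.8000)
((-5*B(c(3, 4)))*j)/h = (-5*(-6)*(24/5))/24 = (30*(24/5))*(1/24) = 144*(1/24) = 6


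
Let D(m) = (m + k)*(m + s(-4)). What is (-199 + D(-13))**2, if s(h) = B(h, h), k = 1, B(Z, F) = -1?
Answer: 961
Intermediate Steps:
s(h) = -1
D(m) = (1 + m)*(-1 + m) (D(m) = (m + 1)*(m - 1) = (1 + m)*(-1 + m))
(-199 + D(-13))**2 = (-199 + (-1 + (-13)**2))**2 = (-199 + (-1 + 169))**2 = (-199 + 168)**2 = (-31)**2 = 961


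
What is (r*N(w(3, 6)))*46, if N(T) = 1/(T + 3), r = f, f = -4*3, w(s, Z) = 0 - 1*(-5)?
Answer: -69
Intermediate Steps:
w(s, Z) = 5 (w(s, Z) = 0 + 5 = 5)
f = -12
r = -12
N(T) = 1/(3 + T)
(r*N(w(3, 6)))*46 = -12/(3 + 5)*46 = -12/8*46 = -12*⅛*46 = -3/2*46 = -69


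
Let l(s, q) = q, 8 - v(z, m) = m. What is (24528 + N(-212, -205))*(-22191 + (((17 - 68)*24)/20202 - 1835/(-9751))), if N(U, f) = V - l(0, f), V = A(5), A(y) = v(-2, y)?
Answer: -2574530737588288/4690231 ≈ -5.4891e+8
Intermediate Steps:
v(z, m) = 8 - m
A(y) = 8 - y
V = 3 (V = 8 - 1*5 = 8 - 5 = 3)
N(U, f) = 3 - f
(24528 + N(-212, -205))*(-22191 + (((17 - 68)*24)/20202 - 1835/(-9751))) = (24528 + (3 - 1*(-205)))*(-22191 + (((17 - 68)*24)/20202 - 1835/(-9751))) = (24528 + (3 + 205))*(-22191 + (-51*24*(1/20202) - 1835*(-1/9751))) = (24528 + 208)*(-22191 + (-1224*1/20202 + 1835/9751)) = 24736*(-22191 + (-204/3367 + 1835/9751)) = 24736*(-22191 + 598463/4690231) = 24736*(-104080317658/4690231) = -2574530737588288/4690231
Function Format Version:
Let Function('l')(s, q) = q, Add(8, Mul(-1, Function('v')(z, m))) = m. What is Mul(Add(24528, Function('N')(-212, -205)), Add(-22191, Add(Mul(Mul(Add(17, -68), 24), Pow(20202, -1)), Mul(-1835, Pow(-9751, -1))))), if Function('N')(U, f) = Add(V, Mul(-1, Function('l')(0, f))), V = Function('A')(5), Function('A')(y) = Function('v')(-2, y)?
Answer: Rational(-2574530737588288, 4690231) ≈ -5.4891e+8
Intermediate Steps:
Function('v')(z, m) = Add(8, Mul(-1, m))
Function('A')(y) = Add(8, Mul(-1, y))
V = 3 (V = Add(8, Mul(-1, 5)) = Add(8, -5) = 3)
Function('N')(U, f) = Add(3, Mul(-1, f))
Mul(Add(24528, Function('N')(-212, -205)), Add(-22191, Add(Mul(Mul(Add(17, -68), 24), Pow(20202, -1)), Mul(-1835, Pow(-9751, -1))))) = Mul(Add(24528, Add(3, Mul(-1, -205))), Add(-22191, Add(Mul(Mul(Add(17, -68), 24), Pow(20202, -1)), Mul(-1835, Pow(-9751, -1))))) = Mul(Add(24528, Add(3, 205)), Add(-22191, Add(Mul(Mul(-51, 24), Rational(1, 20202)), Mul(-1835, Rational(-1, 9751))))) = Mul(Add(24528, 208), Add(-22191, Add(Mul(-1224, Rational(1, 20202)), Rational(1835, 9751)))) = Mul(24736, Add(-22191, Add(Rational(-204, 3367), Rational(1835, 9751)))) = Mul(24736, Add(-22191, Rational(598463, 4690231))) = Mul(24736, Rational(-104080317658, 4690231)) = Rational(-2574530737588288, 4690231)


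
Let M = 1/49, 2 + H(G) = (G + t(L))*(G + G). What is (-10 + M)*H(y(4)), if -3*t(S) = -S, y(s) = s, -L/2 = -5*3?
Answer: -53790/49 ≈ -1097.8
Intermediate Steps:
L = 30 (L = -(-10)*3 = -2*(-15) = 30)
t(S) = S/3 (t(S) = -(-1)*S/3 = S/3)
H(G) = -2 + 2*G*(10 + G) (H(G) = -2 + (G + (⅓)*30)*(G + G) = -2 + (G + 10)*(2*G) = -2 + (10 + G)*(2*G) = -2 + 2*G*(10 + G))
M = 1/49 ≈ 0.020408
(-10 + M)*H(y(4)) = (-10 + 1/49)*(-2 + 2*4² + 20*4) = -489*(-2 + 2*16 + 80)/49 = -489*(-2 + 32 + 80)/49 = -489/49*110 = -53790/49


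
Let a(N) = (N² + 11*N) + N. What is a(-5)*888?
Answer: -31080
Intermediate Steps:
a(N) = N² + 12*N
a(-5)*888 = -5*(12 - 5)*888 = -5*7*888 = -35*888 = -31080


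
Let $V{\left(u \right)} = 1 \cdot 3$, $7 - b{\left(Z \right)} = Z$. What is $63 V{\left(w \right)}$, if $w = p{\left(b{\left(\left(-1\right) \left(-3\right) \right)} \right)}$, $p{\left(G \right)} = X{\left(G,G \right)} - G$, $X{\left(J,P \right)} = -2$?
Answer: $189$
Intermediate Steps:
$b{\left(Z \right)} = 7 - Z$
$p{\left(G \right)} = -2 - G$
$w = -6$ ($w = -2 - \left(7 - \left(-1\right) \left(-3\right)\right) = -2 - \left(7 - 3\right) = -2 - 4 = -6$)
$V{\left(u \right)} = 3$
$63 V{\left(w \right)} = 63 \cdot 3 = 189$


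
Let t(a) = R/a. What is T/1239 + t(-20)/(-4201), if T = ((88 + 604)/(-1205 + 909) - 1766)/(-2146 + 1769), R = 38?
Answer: 512837449/121008481685 ≈ 0.0042380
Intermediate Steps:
t(a) = 38/a
T = 130857/27898 (T = (692/(-296) - 1766)/(-377) = (692*(-1/296) - 1766)*(-1/377) = (-173/74 - 1766)*(-1/377) = -130857/74*(-1/377) = 130857/27898 ≈ 4.6906)
T/1239 + t(-20)/(-4201) = (130857/27898)/1239 + (38/(-20))/(-4201) = (130857/27898)*(1/1239) + (38*(-1/20))*(-1/4201) = 43619/11521874 - 19/10*(-1/4201) = 43619/11521874 + 19/42010 = 512837449/121008481685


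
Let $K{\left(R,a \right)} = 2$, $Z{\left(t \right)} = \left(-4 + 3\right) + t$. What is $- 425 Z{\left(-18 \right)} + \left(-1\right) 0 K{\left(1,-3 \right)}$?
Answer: $8075$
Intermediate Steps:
$Z{\left(t \right)} = -1 + t$
$- 425 Z{\left(-18 \right)} + \left(-1\right) 0 K{\left(1,-3 \right)} = - 425 \left(-1 - 18\right) + \left(-1\right) 0 \cdot 2 = \left(-425\right) \left(-19\right) + 0 \cdot 2 = 8075 + 0 = 8075$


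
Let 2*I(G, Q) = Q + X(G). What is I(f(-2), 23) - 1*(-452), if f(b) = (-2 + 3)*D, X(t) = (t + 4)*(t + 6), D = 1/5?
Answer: 11913/25 ≈ 476.52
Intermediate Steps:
D = ⅕ ≈ 0.20000
X(t) = (4 + t)*(6 + t)
f(b) = ⅕ (f(b) = (-2 + 3)*(⅕) = 1*(⅕) = ⅕)
I(G, Q) = 12 + Q/2 + G²/2 + 5*G (I(G, Q) = (Q + (24 + G² + 10*G))/2 = (24 + Q + G² + 10*G)/2 = 12 + Q/2 + G²/2 + 5*G)
I(f(-2), 23) - 1*(-452) = (12 + (½)*23 + (⅕)²/2 + 5*(⅕)) - 1*(-452) = (12 + 23/2 + (½)*(1/25) + 1) + 452 = (12 + 23/2 + 1/50 + 1) + 452 = 613/25 + 452 = 11913/25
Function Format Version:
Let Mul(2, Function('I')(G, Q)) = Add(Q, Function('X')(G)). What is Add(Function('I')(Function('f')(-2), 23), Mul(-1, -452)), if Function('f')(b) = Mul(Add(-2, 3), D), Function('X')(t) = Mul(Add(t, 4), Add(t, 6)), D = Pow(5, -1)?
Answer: Rational(11913, 25) ≈ 476.52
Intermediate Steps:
D = Rational(1, 5) ≈ 0.20000
Function('X')(t) = Mul(Add(4, t), Add(6, t))
Function('f')(b) = Rational(1, 5) (Function('f')(b) = Mul(Add(-2, 3), Rational(1, 5)) = Mul(1, Rational(1, 5)) = Rational(1, 5))
Function('I')(G, Q) = Add(12, Mul(Rational(1, 2), Q), Mul(Rational(1, 2), Pow(G, 2)), Mul(5, G)) (Function('I')(G, Q) = Mul(Rational(1, 2), Add(Q, Add(24, Pow(G, 2), Mul(10, G)))) = Mul(Rational(1, 2), Add(24, Q, Pow(G, 2), Mul(10, G))) = Add(12, Mul(Rational(1, 2), Q), Mul(Rational(1, 2), Pow(G, 2)), Mul(5, G)))
Add(Function('I')(Function('f')(-2), 23), Mul(-1, -452)) = Add(Add(12, Mul(Rational(1, 2), 23), Mul(Rational(1, 2), Pow(Rational(1, 5), 2)), Mul(5, Rational(1, 5))), Mul(-1, -452)) = Add(Add(12, Rational(23, 2), Mul(Rational(1, 2), Rational(1, 25)), 1), 452) = Add(Add(12, Rational(23, 2), Rational(1, 50), 1), 452) = Add(Rational(613, 25), 452) = Rational(11913, 25)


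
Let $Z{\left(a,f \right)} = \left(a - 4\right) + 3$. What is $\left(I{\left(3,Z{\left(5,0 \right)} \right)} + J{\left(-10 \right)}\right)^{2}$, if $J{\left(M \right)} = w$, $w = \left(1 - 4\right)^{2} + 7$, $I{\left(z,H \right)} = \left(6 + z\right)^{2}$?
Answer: $9409$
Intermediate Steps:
$Z{\left(a,f \right)} = -1 + a$ ($Z{\left(a,f \right)} = \left(-4 + a\right) + 3 = -1 + a$)
$w = 16$ ($w = \left(-3\right)^{2} + 7 = 9 + 7 = 16$)
$J{\left(M \right)} = 16$
$\left(I{\left(3,Z{\left(5,0 \right)} \right)} + J{\left(-10 \right)}\right)^{2} = \left(\left(6 + 3\right)^{2} + 16\right)^{2} = \left(9^{2} + 16\right)^{2} = \left(81 + 16\right)^{2} = 97^{2} = 9409$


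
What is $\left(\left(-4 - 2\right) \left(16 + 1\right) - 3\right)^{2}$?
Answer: $11025$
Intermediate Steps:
$\left(\left(-4 - 2\right) \left(16 + 1\right) - 3\right)^{2} = \left(\left(-6\right) 17 - 3\right)^{2} = \left(-102 - 3\right)^{2} = \left(-105\right)^{2} = 11025$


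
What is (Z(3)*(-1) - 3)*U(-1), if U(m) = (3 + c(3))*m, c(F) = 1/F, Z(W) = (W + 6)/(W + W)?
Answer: 15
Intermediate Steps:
Z(W) = (6 + W)/(2*W) (Z(W) = (6 + W)/((2*W)) = (6 + W)*(1/(2*W)) = (6 + W)/(2*W))
U(m) = 10*m/3 (U(m) = (3 + 1/3)*m = (3 + ⅓)*m = 10*m/3)
(Z(3)*(-1) - 3)*U(-1) = (((½)*(6 + 3)/3)*(-1) - 3)*((10/3)*(-1)) = (((½)*(⅓)*9)*(-1) - 3)*(-10/3) = ((3/2)*(-1) - 3)*(-10/3) = (-3/2 - 3)*(-10/3) = -9/2*(-10/3) = 15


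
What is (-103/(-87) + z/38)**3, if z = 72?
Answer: 131794519969/4516672077 ≈ 29.180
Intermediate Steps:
(-103/(-87) + z/38)**3 = (-103/(-87) + 72/38)**3 = (-103*(-1/87) + 72*(1/38))**3 = (103/87 + 36/19)**3 = (5089/1653)**3 = 131794519969/4516672077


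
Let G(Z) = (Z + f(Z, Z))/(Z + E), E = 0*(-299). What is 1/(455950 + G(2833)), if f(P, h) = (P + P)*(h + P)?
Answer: 1/467283 ≈ 2.1400e-6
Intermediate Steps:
E = 0
f(P, h) = 2*P*(P + h) (f(P, h) = (2*P)*(P + h) = 2*P*(P + h))
G(Z) = (Z + 4*Z²)/Z (G(Z) = (Z + 2*Z*(Z + Z))/(Z + 0) = (Z + 2*Z*(2*Z))/Z = (Z + 4*Z²)/Z)
1/(455950 + G(2833)) = 1/(455950 + (1 + 4*2833)) = 1/(455950 + (1 + 11332)) = 1/(455950 + 11333) = 1/467283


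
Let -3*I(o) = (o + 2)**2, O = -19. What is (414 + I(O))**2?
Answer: 908209/9 ≈ 1.0091e+5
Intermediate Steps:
I(o) = -(2 + o)**2/3 (I(o) = -(o + 2)**2/3 = -(2 + o)**2/3)
(414 + I(O))**2 = (414 - (2 - 19)**2/3)**2 = (414 - 1/3*(-17)**2)**2 = (414 - 1/3*289)**2 = (414 - 289/3)**2 = (953/3)**2 = 908209/9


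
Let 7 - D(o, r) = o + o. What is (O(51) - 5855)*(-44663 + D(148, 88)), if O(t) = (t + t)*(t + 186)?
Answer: -823475688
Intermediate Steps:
D(o, r) = 7 - 2*o (D(o, r) = 7 - (o + o) = 7 - 2*o)
O(t) = 2*t*(186 + t) (O(t) = (2*t)*(186 + t) = 2*t*(186 + t))
(O(51) - 5855)*(-44663 + D(148, 88)) = (2*51*(186 + 51) - 5855)*(-44663 + (7 - 2*148)) = (2*51*237 - 5855)*(-44663 + (7 - 296)) = (24174 - 5855)*(-44663 - 289) = 18319*(-44952) = -823475688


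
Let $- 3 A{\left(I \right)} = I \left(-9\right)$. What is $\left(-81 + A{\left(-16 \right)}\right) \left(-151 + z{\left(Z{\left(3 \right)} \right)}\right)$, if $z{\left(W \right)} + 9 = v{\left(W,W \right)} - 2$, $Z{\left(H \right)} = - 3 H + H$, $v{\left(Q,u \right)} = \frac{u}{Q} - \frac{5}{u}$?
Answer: $\frac{41323}{2} \approx 20662.0$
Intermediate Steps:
$v{\left(Q,u \right)} = - \frac{5}{u} + \frac{u}{Q}$
$Z{\left(H \right)} = - 2 H$
$z{\left(W \right)} = -10 - \frac{5}{W}$ ($z{\left(W \right)} = -9 - \left(2 + \frac{5}{W} - \frac{W}{W}\right) = -9 + \left(\left(- \frac{5}{W} + 1\right) - 2\right) = -9 + \left(\left(1 - \frac{5}{W}\right) - 2\right) = -9 - \left(1 + \frac{5}{W}\right) = -10 - \frac{5}{W}$)
$A{\left(I \right)} = 3 I$ ($A{\left(I \right)} = - \frac{I \left(-9\right)}{3} = - \frac{\left(-9\right) I}{3} = 3 I$)
$\left(-81 + A{\left(-16 \right)}\right) \left(-151 + z{\left(Z{\left(3 \right)} \right)}\right) = \left(-81 + 3 \left(-16\right)\right) \left(-151 - \left(10 + \frac{5}{\left(-2\right) 3}\right)\right) = \left(-81 - 48\right) \left(-151 - \left(10 + \frac{5}{-6}\right)\right) = - 129 \left(-151 - \frac{55}{6}\right) = \left(-129\right) \left(- \frac{961}{6}\right) = \frac{41323}{2}$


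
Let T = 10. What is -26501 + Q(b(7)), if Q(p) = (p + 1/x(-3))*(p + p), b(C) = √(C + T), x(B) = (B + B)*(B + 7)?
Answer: -26467 - √17/12 ≈ -26467.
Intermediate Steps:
x(B) = 2*B*(7 + B) (x(B) = (2*B)*(7 + B) = 2*B*(7 + B))
b(C) = √(10 + C) (b(C) = √(C + 10) = √(10 + C))
Q(p) = 2*p*(-1/24 + p) (Q(p) = (p + 1/(2*(-3)*(7 - 3)))*(p + p) = (p + 1/(2*(-3)*4))*(2*p) = (p + 1/(-24))*(2*p) = (p - 1/24)*(2*p) = (-1/24 + p)*(2*p) = 2*p*(-1/24 + p))
-26501 + Q(b(7)) = -26501 + √(10 + 7)*(-1 + 24*√(10 + 7))/12 = -26501 + √17*(-1 + 24*√17)/12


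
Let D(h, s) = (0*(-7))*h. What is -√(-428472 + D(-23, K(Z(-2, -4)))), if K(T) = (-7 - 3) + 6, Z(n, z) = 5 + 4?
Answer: -6*I*√11902 ≈ -654.58*I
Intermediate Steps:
Z(n, z) = 9
K(T) = -4 (K(T) = -10 + 6 = -4)
D(h, s) = 0 (D(h, s) = 0*h = 0)
-√(-428472 + D(-23, K(Z(-2, -4)))) = -√(-428472 + 0) = -√(-428472) = -6*I*√11902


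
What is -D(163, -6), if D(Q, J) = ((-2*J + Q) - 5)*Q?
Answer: -27710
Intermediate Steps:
D(Q, J) = Q*(-5 + Q - 2*J) (D(Q, J) = ((Q - 2*J) - 5)*Q = (-5 + Q - 2*J)*Q = Q*(-5 + Q - 2*J))
-D(163, -6) = -163*(-5 + 163 - 2*(-6)) = -163*(-5 + 163 + 12) = -163*170 = -1*27710 = -27710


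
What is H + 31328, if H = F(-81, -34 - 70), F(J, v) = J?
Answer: 31247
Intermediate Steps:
H = -81
H + 31328 = -81 + 31328 = 31247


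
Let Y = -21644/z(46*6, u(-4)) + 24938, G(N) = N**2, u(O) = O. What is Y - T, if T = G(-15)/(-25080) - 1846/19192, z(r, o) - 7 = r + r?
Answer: 55829915056985/2242220552 ≈ 24899.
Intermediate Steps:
z(r, o) = 7 + 2*r (z(r, o) = 7 + (r + r) = 7 + 2*r)
T = -421799/4011128 (T = (-15)**2/(-25080) - 1846/19192 = 225*(-1/25080) - 1846*1/19192 = -15/1672 - 923/9596 = -421799/4011128 ≈ -0.10516)
Y = 13918698/559 (Y = -21644/(7 + 2*(46*6)) + 24938 = -21644/(7 + 2*276) + 24938 = -21644/(7 + 552) + 24938 = -21644/559 + 24938 = 13918698/559 ≈ 24899.)
Y - T = 13918698/559 - 1*(-421799/4011128) = 13918698/559 + 421799/4011128 = 55829915056985/2242220552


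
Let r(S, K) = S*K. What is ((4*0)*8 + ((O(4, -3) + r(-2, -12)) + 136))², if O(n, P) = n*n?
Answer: 30976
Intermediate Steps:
O(n, P) = n²
r(S, K) = K*S
((4*0)*8 + ((O(4, -3) + r(-2, -12)) + 136))² = ((4*0)*8 + ((4² - 12*(-2)) + 136))² = (0*8 + ((16 + 24) + 136))² = (0 + (40 + 136))² = (0 + 176)² = 176² = 30976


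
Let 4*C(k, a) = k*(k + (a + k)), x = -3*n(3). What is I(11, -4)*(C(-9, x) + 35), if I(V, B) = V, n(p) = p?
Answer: 4213/4 ≈ 1053.3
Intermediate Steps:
x = -9 (x = -3*3 = -9)
C(k, a) = k*(a + 2*k)/4 (C(k, a) = (k*(k + (a + k)))/4 = (k*(a + 2*k))/4 = k*(a + 2*k)/4)
I(11, -4)*(C(-9, x) + 35) = 11*((1/4)*(-9)*(-9 + 2*(-9)) + 35) = 11*((1/4)*(-9)*(-9 - 18) + 35) = 11*((1/4)*(-9)*(-27) + 35) = 11*(243/4 + 35) = 11*(383/4) = 4213/4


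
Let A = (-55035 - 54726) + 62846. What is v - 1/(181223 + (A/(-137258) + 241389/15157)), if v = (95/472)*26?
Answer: 42332803468304319/8089515912753980 ≈ 5.2330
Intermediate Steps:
A = -46915 (A = -109761 + 62846 = -46915)
v = 1235/236 (v = (95*(1/472))*26 = (95/472)*26 = 1235/236 ≈ 5.2330)
v - 1/(181223 + (A/(-137258) + 241389/15157)) = 1235/236 - 1/(181223 + (-46915/(-137258) + 241389/15157)) = 1235/236 - 1/(181223 + (-46915*(-1/137258) + 241389*(1/15157))) = 1235/236 - 1/(181223 + (4265/12478 + 241389/15157)) = 1235/236 - 1/(181223 + 3076696547/189129046) = 1235/236 - 1/34277609799805/189129046 = 1235/236 - 1*189129046/34277609799805 = 1235/236 - 189129046/34277609799805 = 42332803468304319/8089515912753980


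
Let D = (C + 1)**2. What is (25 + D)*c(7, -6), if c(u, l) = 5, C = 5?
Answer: 305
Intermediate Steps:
D = 36 (D = (5 + 1)**2 = 6**2 = 36)
(25 + D)*c(7, -6) = (25 + 36)*5 = 61*5 = 305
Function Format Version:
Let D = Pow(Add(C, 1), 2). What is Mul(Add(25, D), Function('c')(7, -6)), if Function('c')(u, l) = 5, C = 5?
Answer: 305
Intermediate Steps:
D = 36 (D = Pow(Add(5, 1), 2) = Pow(6, 2) = 36)
Mul(Add(25, D), Function('c')(7, -6)) = Mul(Add(25, 36), 5) = Mul(61, 5) = 305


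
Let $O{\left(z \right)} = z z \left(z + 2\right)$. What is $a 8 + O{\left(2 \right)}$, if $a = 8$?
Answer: $80$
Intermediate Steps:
$O{\left(z \right)} = z^{2} \left(2 + z\right)$
$a 8 + O{\left(2 \right)} = 8 \cdot 8 + 2^{2} \left(2 + 2\right) = 64 + 4 \cdot 4 = 64 + 16 = 80$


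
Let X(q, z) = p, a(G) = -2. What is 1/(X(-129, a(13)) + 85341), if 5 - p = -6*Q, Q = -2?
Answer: 1/85334 ≈ 1.1719e-5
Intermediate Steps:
p = -7 (p = 5 - (-6)*(-2) = 5 - 1*12 = 5 - 12 = -7)
X(q, z) = -7
1/(X(-129, a(13)) + 85341) = 1/(-7 + 85341) = 1/85334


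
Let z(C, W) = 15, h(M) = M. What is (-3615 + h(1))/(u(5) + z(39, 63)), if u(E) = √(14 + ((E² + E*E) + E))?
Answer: -695/2 + 139*√69/6 ≈ -155.06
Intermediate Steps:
u(E) = √(14 + E + 2*E²) (u(E) = √(14 + ((E² + E²) + E)) = √(14 + (2*E² + E)) = √(14 + (E + 2*E²)) = √(14 + E + 2*E²))
(-3615 + h(1))/(u(5) + z(39, 63)) = (-3615 + 1)/(√(14 + 5 + 2*5²) + 15) = -3614/(√(14 + 5 + 2*25) + 15) = -3614/(√(14 + 5 + 50) + 15) = -3614/(√69 + 15) = -3614/(15 + √69)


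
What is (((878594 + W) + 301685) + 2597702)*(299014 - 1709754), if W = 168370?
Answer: -5567275209740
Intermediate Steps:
(((878594 + W) + 301685) + 2597702)*(299014 - 1709754) = (((878594 + 168370) + 301685) + 2597702)*(299014 - 1709754) = ((1046964 + 301685) + 2597702)*(-1410740) = (1348649 + 2597702)*(-1410740) = 3946351*(-1410740) = -5567275209740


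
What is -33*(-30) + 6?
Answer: 996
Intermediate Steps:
-33*(-30) + 6 = 990 + 6 = 996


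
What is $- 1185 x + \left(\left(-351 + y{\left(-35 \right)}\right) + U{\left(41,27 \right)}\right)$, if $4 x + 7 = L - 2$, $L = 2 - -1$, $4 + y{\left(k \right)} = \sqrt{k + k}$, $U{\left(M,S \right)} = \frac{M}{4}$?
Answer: $\frac{5731}{4} + i \sqrt{70} \approx 1432.8 + 8.3666 i$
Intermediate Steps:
$U{\left(M,S \right)} = \frac{M}{4}$ ($U{\left(M,S \right)} = M \frac{1}{4} = \frac{M}{4}$)
$y{\left(k \right)} = -4 + \sqrt{2} \sqrt{k}$ ($y{\left(k \right)} = -4 + \sqrt{k + k} = -4 + \sqrt{2 k} = -4 + \sqrt{2} \sqrt{k}$)
$L = 3$ ($L = 2 + 1 = 3$)
$x = - \frac{3}{2}$ ($x = - \frac{7}{4} + \frac{3 - 2}{4} = - \frac{7}{4} + \frac{1}{4} \cdot 1 = - \frac{7}{4} + \frac{1}{4} = - \frac{3}{2} \approx -1.5$)
$- 1185 x + \left(\left(-351 + y{\left(-35 \right)}\right) + U{\left(41,27 \right)}\right) = \left(-1185\right) \left(- \frac{3}{2}\right) + \left(\left(-351 - \left(4 - \sqrt{2} \sqrt{-35}\right)\right) + \frac{1}{4} \cdot 41\right) = \frac{3555}{2} - \left(\frac{1379}{4} - \sqrt{2} i \sqrt{35}\right) = \frac{3555}{2} - \left(\frac{1379}{4} - i \sqrt{70}\right) = \frac{5731}{4} + i \sqrt{70}$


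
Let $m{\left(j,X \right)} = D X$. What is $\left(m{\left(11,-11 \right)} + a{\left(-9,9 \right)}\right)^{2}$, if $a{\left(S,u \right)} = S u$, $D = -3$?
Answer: $2304$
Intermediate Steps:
$m{\left(j,X \right)} = - 3 X$
$\left(m{\left(11,-11 \right)} + a{\left(-9,9 \right)}\right)^{2} = \left(\left(-3\right) \left(-11\right) - 81\right)^{2} = \left(33 - 81\right)^{2} = \left(-48\right)^{2} = 2304$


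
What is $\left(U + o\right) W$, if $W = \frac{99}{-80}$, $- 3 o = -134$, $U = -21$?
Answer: $- \frac{2343}{80} \approx -29.288$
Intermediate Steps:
$o = \frac{134}{3}$ ($o = \left(- \frac{1}{3}\right) \left(-134\right) = \frac{134}{3} \approx 44.667$)
$W = - \frac{99}{80}$ ($W = 99 \left(- \frac{1}{80}\right) = - \frac{99}{80} \approx -1.2375$)
$\left(U + o\right) W = \left(-21 + \frac{134}{3}\right) \left(- \frac{99}{80}\right) = \frac{71}{3} \left(- \frac{99}{80}\right) = - \frac{2343}{80}$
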